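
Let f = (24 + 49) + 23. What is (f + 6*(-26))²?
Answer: 3600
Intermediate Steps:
f = 96 (f = 73 + 23 = 96)
(f + 6*(-26))² = (96 + 6*(-26))² = (96 - 156)² = (-60)² = 3600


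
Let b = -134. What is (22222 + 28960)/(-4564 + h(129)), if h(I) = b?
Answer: -25591/2349 ≈ -10.894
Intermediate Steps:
h(I) = -134
(22222 + 28960)/(-4564 + h(129)) = (22222 + 28960)/(-4564 - 134) = 51182/(-4698) = 51182*(-1/4698) = -25591/2349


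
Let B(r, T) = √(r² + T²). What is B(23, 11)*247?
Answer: 1235*√26 ≈ 6297.3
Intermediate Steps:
B(r, T) = √(T² + r²)
B(23, 11)*247 = √(11² + 23²)*247 = √(121 + 529)*247 = √650*247 = (5*√26)*247 = 1235*√26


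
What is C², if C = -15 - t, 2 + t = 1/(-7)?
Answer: 8100/49 ≈ 165.31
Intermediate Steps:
t = -15/7 (t = -2 + 1/(-7) = -2 - ⅐ = -15/7 ≈ -2.1429)
C = -90/7 (C = -15 - 1*(-15/7) = -15 + 15/7 = -90/7 ≈ -12.857)
C² = (-90/7)² = 8100/49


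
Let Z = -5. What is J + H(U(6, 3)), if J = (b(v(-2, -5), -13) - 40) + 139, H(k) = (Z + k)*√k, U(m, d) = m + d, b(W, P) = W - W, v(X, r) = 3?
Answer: 111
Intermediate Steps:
b(W, P) = 0
U(m, d) = d + m
H(k) = √k*(-5 + k) (H(k) = (-5 + k)*√k = √k*(-5 + k))
J = 99 (J = (0 - 40) + 139 = -40 + 139 = 99)
J + H(U(6, 3)) = 99 + √(3 + 6)*(-5 + (3 + 6)) = 99 + √9*(-5 + 9) = 99 + 3*4 = 99 + 12 = 111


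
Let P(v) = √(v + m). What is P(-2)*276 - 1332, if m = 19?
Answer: -1332 + 276*√17 ≈ -194.02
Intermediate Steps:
P(v) = √(19 + v) (P(v) = √(v + 19) = √(19 + v))
P(-2)*276 - 1332 = √(19 - 2)*276 - 1332 = √17*276 - 1332 = 276*√17 - 1332 = -1332 + 276*√17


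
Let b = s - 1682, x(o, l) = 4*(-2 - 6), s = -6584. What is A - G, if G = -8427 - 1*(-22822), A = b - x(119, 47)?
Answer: -22629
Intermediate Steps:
x(o, l) = -32 (x(o, l) = 4*(-8) = -32)
b = -8266 (b = -6584 - 1682 = -8266)
A = -8234 (A = -8266 - 1*(-32) = -8266 + 32 = -8234)
G = 14395 (G = -8427 + 22822 = 14395)
A - G = -8234 - 1*14395 = -8234 - 14395 = -22629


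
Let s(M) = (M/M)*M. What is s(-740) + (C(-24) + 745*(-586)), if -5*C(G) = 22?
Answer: -2186572/5 ≈ -4.3731e+5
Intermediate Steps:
C(G) = -22/5 (C(G) = -1/5*22 = -22/5)
s(M) = M (s(M) = 1*M = M)
s(-740) + (C(-24) + 745*(-586)) = -740 + (-22/5 + 745*(-586)) = -740 + (-22/5 - 436570) = -740 - 2182872/5 = -2186572/5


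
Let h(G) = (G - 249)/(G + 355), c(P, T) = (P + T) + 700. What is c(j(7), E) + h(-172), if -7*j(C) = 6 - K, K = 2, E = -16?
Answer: 872525/1281 ≈ 681.13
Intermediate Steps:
j(C) = -4/7 (j(C) = -(6 - 1*2)/7 = -(6 - 2)/7 = -1/7*4 = -4/7)
c(P, T) = 700 + P + T
h(G) = (-249 + G)/(355 + G)
c(j(7), E) + h(-172) = (700 - 4/7 - 16) + (-249 - 172)/(355 - 172) = 4784/7 - 421/183 = 872525/1281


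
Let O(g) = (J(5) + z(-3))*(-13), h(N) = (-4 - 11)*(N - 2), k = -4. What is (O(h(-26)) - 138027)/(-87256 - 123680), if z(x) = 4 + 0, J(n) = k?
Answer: 46009/70312 ≈ 0.65436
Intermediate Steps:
J(n) = -4
h(N) = 30 - 15*N (h(N) = -15*(-2 + N) = 30 - 15*N)
z(x) = 4
O(g) = 0 (O(g) = (-4 + 4)*(-13) = 0*(-13) = 0)
(O(h(-26)) - 138027)/(-87256 - 123680) = (0 - 138027)/(-87256 - 123680) = -138027/(-210936) = -138027*(-1/210936) = 46009/70312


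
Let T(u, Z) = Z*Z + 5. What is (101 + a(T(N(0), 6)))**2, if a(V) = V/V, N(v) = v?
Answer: 10404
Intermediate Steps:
T(u, Z) = 5 + Z**2 (T(u, Z) = Z**2 + 5 = 5 + Z**2)
a(V) = 1
(101 + a(T(N(0), 6)))**2 = (101 + 1)**2 = 102**2 = 10404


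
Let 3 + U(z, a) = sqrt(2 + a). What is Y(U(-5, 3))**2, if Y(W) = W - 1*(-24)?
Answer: (21 + sqrt(5))**2 ≈ 539.92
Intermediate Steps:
U(z, a) = -3 + sqrt(2 + a)
Y(W) = 24 + W (Y(W) = W + 24 = 24 + W)
Y(U(-5, 3))**2 = (24 + (-3 + sqrt(2 + 3)))**2 = (24 + (-3 + sqrt(5)))**2 = (21 + sqrt(5))**2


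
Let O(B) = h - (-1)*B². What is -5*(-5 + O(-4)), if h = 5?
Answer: -80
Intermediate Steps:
O(B) = 5 + B² (O(B) = 5 - (-1)*B² = 5 + B²)
-5*(-5 + O(-4)) = -5*(-5 + (5 + (-4)²)) = -5*(-5 + (5 + 16)) = -5*(-5 + 21) = -5*16 = -80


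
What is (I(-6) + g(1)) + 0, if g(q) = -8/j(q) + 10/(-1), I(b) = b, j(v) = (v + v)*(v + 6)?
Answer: -116/7 ≈ -16.571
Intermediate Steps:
j(v) = 2*v*(6 + v) (j(v) = (2*v)*(6 + v) = 2*v*(6 + v))
g(q) = -10 - 4/(q*(6 + q)) (g(q) = -8*1/(2*q*(6 + q)) + 10/(-1) = -4/(q*(6 + q)) + 10*(-1) = -4/(q*(6 + q)) - 10 = -10 - 4/(q*(6 + q)))
(I(-6) + g(1)) + 0 = (-6 + 2*(-2 - 5*1*(6 + 1))/(1*(6 + 1))) + 0 = (-6 + 2*1*(-2 - 5*1*7)/7) + 0 = (-6 + 2*1*(⅐)*(-2 - 35)) + 0 = (-6 + 2*1*(⅐)*(-37)) + 0 = (-6 - 74/7) + 0 = -116/7 + 0 = -116/7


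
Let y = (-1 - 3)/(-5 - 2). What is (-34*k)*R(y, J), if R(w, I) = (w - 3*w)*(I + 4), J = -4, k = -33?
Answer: 0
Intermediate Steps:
y = 4/7 (y = -4/(-7) = -4*(-1/7) = 4/7 ≈ 0.57143)
R(w, I) = -2*w*(4 + I) (R(w, I) = (-2*w)*(4 + I) = -2*w*(4 + I))
(-34*k)*R(y, J) = (-34*(-33))*(-2*4/7*(4 - 4)) = 1122*(-2*4/7*0) = 1122*0 = 0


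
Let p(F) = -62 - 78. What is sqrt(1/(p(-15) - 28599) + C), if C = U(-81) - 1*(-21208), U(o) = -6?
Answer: sqrt(17511370396703)/28739 ≈ 145.61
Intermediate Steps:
p(F) = -140
C = 21202 (C = -6 - 1*(-21208) = -6 + 21208 = 21202)
sqrt(1/(p(-15) - 28599) + C) = sqrt(1/(-140 - 28599) + 21202) = sqrt(1/(-28739) + 21202) = sqrt(-1/28739 + 21202) = sqrt(609324277/28739) = sqrt(17511370396703)/28739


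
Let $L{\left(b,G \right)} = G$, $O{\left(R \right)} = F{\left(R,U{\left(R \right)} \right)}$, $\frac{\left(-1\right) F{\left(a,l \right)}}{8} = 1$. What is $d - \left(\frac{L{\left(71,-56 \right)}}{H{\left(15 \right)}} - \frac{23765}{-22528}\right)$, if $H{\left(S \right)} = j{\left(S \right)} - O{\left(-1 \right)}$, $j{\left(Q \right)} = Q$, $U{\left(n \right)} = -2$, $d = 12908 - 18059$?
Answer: $- \frac{2668244771}{518144} \approx -5149.6$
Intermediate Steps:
$d = -5151$
$F{\left(a,l \right)} = -8$ ($F{\left(a,l \right)} = \left(-8\right) 1 = -8$)
$O{\left(R \right)} = -8$
$H{\left(S \right)} = 8 + S$ ($H{\left(S \right)} = S - -8 = S + 8 = 8 + S$)
$d - \left(\frac{L{\left(71,-56 \right)}}{H{\left(15 \right)}} - \frac{23765}{-22528}\right) = -5151 - \left(- \frac{56}{8 + 15} - \frac{23765}{-22528}\right) = -5151 - \left(- \frac{56}{23} - - \frac{23765}{22528}\right) = -5151 - \left(\left(-56\right) \frac{1}{23} + \frac{23765}{22528}\right) = -5151 - \left(- \frac{56}{23} + \frac{23765}{22528}\right) = -5151 - - \frac{714973}{518144} = -5151 + \frac{714973}{518144} = - \frac{2668244771}{518144}$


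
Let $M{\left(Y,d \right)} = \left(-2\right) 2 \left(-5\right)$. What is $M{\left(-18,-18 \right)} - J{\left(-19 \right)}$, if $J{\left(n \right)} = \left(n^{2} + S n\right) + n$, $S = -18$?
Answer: $-664$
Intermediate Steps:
$M{\left(Y,d \right)} = 20$ ($M{\left(Y,d \right)} = \left(-4\right) \left(-5\right) = 20$)
$J{\left(n \right)} = n^{2} - 17 n$ ($J{\left(n \right)} = \left(n^{2} - 18 n\right) + n = n^{2} - 17 n$)
$M{\left(-18,-18 \right)} - J{\left(-19 \right)} = 20 - - 19 \left(-17 - 19\right) = 20 - \left(-19\right) \left(-36\right) = 20 - 684 = -664$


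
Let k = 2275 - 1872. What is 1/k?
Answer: 1/403 ≈ 0.0024814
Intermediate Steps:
k = 403
1/k = 1/403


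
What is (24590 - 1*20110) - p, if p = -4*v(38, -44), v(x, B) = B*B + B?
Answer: 12048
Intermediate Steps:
v(x, B) = B + B**2 (v(x, B) = B**2 + B = B + B**2)
p = -7568 (p = -(-176)*(1 - 44) = -(-176)*(-43) = -4*1892 = -7568)
(24590 - 1*20110) - p = (24590 - 1*20110) - 1*(-7568) = (24590 - 20110) + 7568 = 4480 + 7568 = 12048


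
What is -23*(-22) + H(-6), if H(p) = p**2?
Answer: 542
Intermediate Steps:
-23*(-22) + H(-6) = -23*(-22) + (-6)**2 = 506 + 36 = 542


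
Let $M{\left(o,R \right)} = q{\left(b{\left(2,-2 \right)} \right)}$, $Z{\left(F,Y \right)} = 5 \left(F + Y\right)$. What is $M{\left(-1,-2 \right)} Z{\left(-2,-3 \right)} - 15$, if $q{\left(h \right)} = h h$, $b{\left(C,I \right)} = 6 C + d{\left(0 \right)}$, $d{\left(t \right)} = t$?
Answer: $-3615$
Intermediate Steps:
$b{\left(C,I \right)} = 6 C$ ($b{\left(C,I \right)} = 6 C + 0 = 6 C$)
$q{\left(h \right)} = h^{2}$
$Z{\left(F,Y \right)} = 5 F + 5 Y$
$M{\left(o,R \right)} = 144$ ($M{\left(o,R \right)} = \left(6 \cdot 2\right)^{2} = 12^{2} = 144$)
$M{\left(-1,-2 \right)} Z{\left(-2,-3 \right)} - 15 = 144 \left(5 \left(-2\right) + 5 \left(-3\right)\right) - 15 = 144 \left(-10 - 15\right) - 15 = 144 \left(-25\right) - 15 = -3600 - 15 = -3615$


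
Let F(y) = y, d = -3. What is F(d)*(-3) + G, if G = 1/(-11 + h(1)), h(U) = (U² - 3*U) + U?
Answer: 107/12 ≈ 8.9167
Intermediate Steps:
h(U) = U² - 2*U
G = -1/12 (G = 1/(-11 + 1*(-2 + 1)) = 1/(-11 + 1*(-1)) = 1/(-11 - 1) = 1/(-12) = -1/12 ≈ -0.083333)
F(d)*(-3) + G = -3*(-3) - 1/12 = 9 - 1/12 = 107/12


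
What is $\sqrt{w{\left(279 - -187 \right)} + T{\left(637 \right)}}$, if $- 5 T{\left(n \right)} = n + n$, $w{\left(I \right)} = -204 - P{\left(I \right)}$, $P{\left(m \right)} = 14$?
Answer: $\frac{2 i \sqrt{2955}}{5} \approx 21.744 i$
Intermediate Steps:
$w{\left(I \right)} = -218$ ($w{\left(I \right)} = -204 - 14 = -218$)
$T{\left(n \right)} = - \frac{2 n}{5}$ ($T{\left(n \right)} = - \frac{n + n}{5} = - \frac{2 n}{5}$)
$\sqrt{w{\left(279 - -187 \right)} + T{\left(637 \right)}} = \sqrt{-218 - \frac{1274}{5}} = \sqrt{- \frac{2364}{5}} = \frac{2 i \sqrt{2955}}{5}$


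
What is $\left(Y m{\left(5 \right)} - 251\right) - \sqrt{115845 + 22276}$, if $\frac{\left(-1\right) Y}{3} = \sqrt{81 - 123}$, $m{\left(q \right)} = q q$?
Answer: $-251 - \sqrt{138121} - 75 i \sqrt{42} \approx -622.65 - 486.06 i$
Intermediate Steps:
$m{\left(q \right)} = q^{2}$
$Y = - 3 i \sqrt{42}$ ($Y = - 3 \sqrt{81 - 123} = - 3 \sqrt{-42} = - 3 i \sqrt{42} \approx - 19.442 i$)
$\left(Y m{\left(5 \right)} - 251\right) - \sqrt{115845 + 22276} = \left(- 3 i \sqrt{42} \cdot 5^{2} - 251\right) - \sqrt{115845 + 22276} = \left(- 3 i \sqrt{42} \cdot 25 - 251\right) - \sqrt{138121} = \left(- 75 i \sqrt{42} - 251\right) - \sqrt{138121} = \left(-251 - 75 i \sqrt{42}\right) - \sqrt{138121} = -251 - \sqrt{138121} - 75 i \sqrt{42}$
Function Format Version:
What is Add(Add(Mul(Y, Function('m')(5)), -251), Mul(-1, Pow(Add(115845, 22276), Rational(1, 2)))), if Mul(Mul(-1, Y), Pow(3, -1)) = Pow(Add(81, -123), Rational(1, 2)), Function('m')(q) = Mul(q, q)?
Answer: Add(-251, Mul(-1, Pow(138121, Rational(1, 2))), Mul(-75, I, Pow(42, Rational(1, 2)))) ≈ Add(-622.65, Mul(-486.06, I))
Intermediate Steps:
Function('m')(q) = Pow(q, 2)
Y = Mul(-3, I, Pow(42, Rational(1, 2))) (Y = Mul(-3, Pow(Add(81, -123), Rational(1, 2))) = Mul(-3, Pow(-42, Rational(1, 2))) = Mul(-3, Mul(I, Pow(42, Rational(1, 2)))) = Mul(-3, I, Pow(42, Rational(1, 2))) ≈ Mul(-19.442, I))
Add(Add(Mul(Y, Function('m')(5)), -251), Mul(-1, Pow(Add(115845, 22276), Rational(1, 2)))) = Add(Add(Mul(Mul(-3, I, Pow(42, Rational(1, 2))), Pow(5, 2)), -251), Mul(-1, Pow(Add(115845, 22276), Rational(1, 2)))) = Add(Add(Mul(Mul(-3, I, Pow(42, Rational(1, 2))), 25), -251), Mul(-1, Pow(138121, Rational(1, 2)))) = Add(Add(Mul(-75, I, Pow(42, Rational(1, 2))), -251), Mul(-1, Pow(138121, Rational(1, 2)))) = Add(Add(-251, Mul(-75, I, Pow(42, Rational(1, 2)))), Mul(-1, Pow(138121, Rational(1, 2)))) = Add(-251, Mul(-1, Pow(138121, Rational(1, 2))), Mul(-75, I, Pow(42, Rational(1, 2))))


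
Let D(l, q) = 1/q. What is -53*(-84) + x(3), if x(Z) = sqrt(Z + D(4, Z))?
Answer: 4452 + sqrt(30)/3 ≈ 4453.8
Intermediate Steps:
x(Z) = sqrt(Z + 1/Z)
-53*(-84) + x(3) = -53*(-84) + sqrt(3 + 1/3) = 4452 + sqrt(3 + 1/3) = 4452 + sqrt(10/3) = 4452 + sqrt(30)/3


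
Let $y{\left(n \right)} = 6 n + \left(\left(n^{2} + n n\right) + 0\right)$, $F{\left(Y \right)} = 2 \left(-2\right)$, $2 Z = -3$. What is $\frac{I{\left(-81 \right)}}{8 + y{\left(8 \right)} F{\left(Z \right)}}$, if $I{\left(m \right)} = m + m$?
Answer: $\frac{27}{116} \approx 0.23276$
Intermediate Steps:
$Z = - \frac{3}{2}$ ($Z = \frac{1}{2} \left(-3\right) = - \frac{3}{2} \approx -1.5$)
$F{\left(Y \right)} = -4$
$y{\left(n \right)} = 2 n^{2} + 6 n$ ($y{\left(n \right)} = 6 n + \left(\left(n^{2} + n^{2}\right) + 0\right) = 6 n + \left(2 n^{2} + 0\right) = 6 n + 2 n^{2} = 2 n^{2} + 6 n$)
$I{\left(m \right)} = 2 m$
$\frac{I{\left(-81 \right)}}{8 + y{\left(8 \right)} F{\left(Z \right)}} = \frac{2 \left(-81\right)}{8 + 2 \cdot 8 \left(3 + 8\right) \left(-4\right)} = - \frac{162}{8 + 2 \cdot 8 \cdot 11 \left(-4\right)} = - \frac{162}{8 + 176 \left(-4\right)} = - \frac{162}{8 - 704} = - \frac{162}{-696} = \left(-162\right) \left(- \frac{1}{696}\right) = \frac{27}{116}$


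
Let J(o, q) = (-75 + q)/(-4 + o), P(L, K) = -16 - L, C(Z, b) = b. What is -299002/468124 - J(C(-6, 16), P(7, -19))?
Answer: 2643008/351093 ≈ 7.5279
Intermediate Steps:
J(o, q) = (-75 + q)/(-4 + o)
-299002/468124 - J(C(-6, 16), P(7, -19)) = -299002/468124 - (-75 + (-16 - 1*7))/(-4 + 16) = -299002*1/468124 - (-75 + (-16 - 7))/12 = -149501/234062 - (-75 - 23)/12 = -149501/234062 - (-98)/12 = -149501/234062 - 1*(-49/6) = -149501/234062 + 49/6 = 2643008/351093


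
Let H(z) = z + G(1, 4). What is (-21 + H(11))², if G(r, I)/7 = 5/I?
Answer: 25/16 ≈ 1.5625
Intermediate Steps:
G(r, I) = 35/I (G(r, I) = 7*(5/I) = 35/I)
H(z) = 35/4 + z (H(z) = z + 35/4 = 35/4 + z)
(-21 + H(11))² = (-21 + (35/4 + 11))² = (-21 + 79/4)² = (-5/4)² = 25/16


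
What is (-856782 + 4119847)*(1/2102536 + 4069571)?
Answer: 9454843582922985/712 ≈ 1.3279e+13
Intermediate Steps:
(-856782 + 4119847)*(1/2102536 + 4069571) = 3263065*(1/2102536 + 4069571) = 3263065*(8556419532057/2102536) = 9454843582922985/712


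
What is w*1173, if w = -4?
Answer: -4692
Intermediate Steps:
w*1173 = -4*1173 = -4692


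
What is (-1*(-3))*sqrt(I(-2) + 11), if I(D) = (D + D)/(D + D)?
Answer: 6*sqrt(3) ≈ 10.392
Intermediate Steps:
I(D) = 1 (I(D) = (2*D)/((2*D)) = (2*D)*(1/(2*D)) = 1)
(-1*(-3))*sqrt(I(-2) + 11) = (-1*(-3))*sqrt(1 + 11) = 3*sqrt(12) = 3*(2*sqrt(3)) = 6*sqrt(3)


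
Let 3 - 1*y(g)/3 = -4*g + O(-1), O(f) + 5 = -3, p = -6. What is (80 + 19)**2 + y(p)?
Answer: 9762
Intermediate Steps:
O(f) = -8 (O(f) = -5 - 3 = -8)
y(g) = 33 + 12*g (y(g) = 9 - 3*(-4*g - 8) = 9 - 3*(-8 - 4*g) = 9 + (24 + 12*g) = 33 + 12*g)
(80 + 19)**2 + y(p) = (80 + 19)**2 + (33 + 12*(-6)) = 99**2 + (33 - 72) = 9801 - 39 = 9762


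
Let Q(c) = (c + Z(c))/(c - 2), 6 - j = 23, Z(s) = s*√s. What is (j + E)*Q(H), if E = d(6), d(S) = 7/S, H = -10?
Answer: -475/36 - 475*I*√10/36 ≈ -13.194 - 41.724*I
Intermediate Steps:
E = 7/6 ≈ 1.1667
Z(s) = s^(3/2)
j = -17 (j = 6 - 1*23 = 6 - 23 = -17)
Q(c) = (c + c^(3/2))/(-2 + c) (Q(c) = (c + c^(3/2))/(c - 2) = (c + c^(3/2))/(-2 + c))
(j + E)*Q(H) = (-17 + 7/6)*((-10 + (-10)^(3/2))/(-2 - 10)) = -95*(-10 - 10*I*√10)/(6*(-12)) = -(-95)*(-10 - 10*I*√10)/72 = -95*(⅚ + 5*I*√10/6)/6 = -475/36 - 475*I*√10/36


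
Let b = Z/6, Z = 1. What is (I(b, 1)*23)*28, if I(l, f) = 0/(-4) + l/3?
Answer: 322/9 ≈ 35.778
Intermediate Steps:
b = ⅙ (b = 1/6 = 1*(⅙) = ⅙ ≈ 0.16667)
I(l, f) = l/3 (I(l, f) = 0*(-¼) + l*(⅓) = 0 + l/3 = l/3)
(I(b, 1)*23)*28 = (((⅓)*(⅙))*23)*28 = ((1/18)*23)*28 = (23/18)*28 = 322/9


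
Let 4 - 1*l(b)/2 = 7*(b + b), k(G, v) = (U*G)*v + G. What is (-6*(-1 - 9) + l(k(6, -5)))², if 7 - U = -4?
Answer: 83539600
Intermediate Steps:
U = 11 (U = 7 - 1*(-4) = 7 + 4 = 11)
k(G, v) = G + 11*G*v (k(G, v) = (11*G)*v + G = 11*G*v + G = G + 11*G*v)
l(b) = 8 - 28*b (l(b) = 8 - 14*(b + b) = 8 - 14*2*b = 8 - 28*b)
(-6*(-1 - 9) + l(k(6, -5)))² = (-6*(-1 - 9) + (8 - 168*(1 + 11*(-5))))² = (-6*(-10) + (8 - 168*(1 - 55)))² = (60 + (8 - 168*(-54)))² = (60 + (8 - 28*(-324)))² = (60 + (8 + 9072))² = (60 + 9080)² = 9140² = 83539600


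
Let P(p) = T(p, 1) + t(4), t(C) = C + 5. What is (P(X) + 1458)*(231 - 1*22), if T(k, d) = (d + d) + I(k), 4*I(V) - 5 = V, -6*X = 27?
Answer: 2456377/8 ≈ 3.0705e+5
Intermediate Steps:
X = -9/2 (X = -1/6*27 = -9/2 ≈ -4.5000)
I(V) = 5/4 + V/4
T(k, d) = 5/4 + 2*d + k/4 (T(k, d) = (d + d) + (5/4 + k/4) = 2*d + (5/4 + k/4) = 5/4 + 2*d + k/4)
t(C) = 5 + C
P(p) = 49/4 + p/4 (P(p) = (5/4 + 2*1 + p/4) + (5 + 4) = (5/4 + 2 + p/4) + 9 = (13/4 + p/4) + 9 = 49/4 + p/4)
(P(X) + 1458)*(231 - 1*22) = ((49/4 + (1/4)*(-9/2)) + 1458)*(231 - 1*22) = ((49/4 - 9/8) + 1458)*(231 - 22) = (89/8 + 1458)*209 = (11753/8)*209 = 2456377/8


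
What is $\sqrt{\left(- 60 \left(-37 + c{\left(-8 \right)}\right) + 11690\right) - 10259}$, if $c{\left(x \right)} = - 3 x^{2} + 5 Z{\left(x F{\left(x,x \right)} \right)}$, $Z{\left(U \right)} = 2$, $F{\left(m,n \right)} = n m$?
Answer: $3 \sqrt{1619} \approx 120.71$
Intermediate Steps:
$F{\left(m,n \right)} = m n$
$c{\left(x \right)} = 10 - 3 x^{2}$ ($c{\left(x \right)} = - 3 x^{2} + 5 \cdot 2 = - 3 x^{2} + 10 = 10 - 3 x^{2}$)
$\sqrt{\left(- 60 \left(-37 + c{\left(-8 \right)}\right) + 11690\right) - 10259} = \sqrt{\left(- 60 \left(-37 + \left(10 - 3 \left(-8\right)^{2}\right)\right) + 11690\right) - 10259} = \sqrt{\left(- 60 \left(-37 + \left(10 - 192\right)\right) + 11690\right) - 10259} = \sqrt{\left(- 60 \left(-37 - 182\right) + 11690\right) - 10259} = \sqrt{\left(\left(-60\right) \left(-219\right) + 11690\right) - 10259} = \sqrt{\left(13140 + 11690\right) - 10259} = \sqrt{24830 - 10259} = \sqrt{14571} = 3 \sqrt{1619}$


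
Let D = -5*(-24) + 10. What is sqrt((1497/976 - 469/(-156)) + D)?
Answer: sqrt(12183189681)/9516 ≈ 11.599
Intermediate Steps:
D = 130 (D = 120 + 10 = 130)
sqrt((1497/976 - 469/(-156)) + D) = sqrt((1497/976 - 469/(-156)) + 130) = sqrt((1497*(1/976) - 469*(-1/156)) + 130) = sqrt((1497/976 + 469/156) + 130) = sqrt(172819/38064 + 130) = sqrt(5121139/38064) = sqrt(12183189681)/9516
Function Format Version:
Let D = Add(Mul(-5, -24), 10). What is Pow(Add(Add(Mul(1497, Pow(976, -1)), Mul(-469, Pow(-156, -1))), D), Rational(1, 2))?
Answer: Mul(Rational(1, 9516), Pow(12183189681, Rational(1, 2))) ≈ 11.599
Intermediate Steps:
D = 130 (D = Add(120, 10) = 130)
Pow(Add(Add(Mul(1497, Pow(976, -1)), Mul(-469, Pow(-156, -1))), D), Rational(1, 2)) = Pow(Add(Add(Mul(1497, Pow(976, -1)), Mul(-469, Pow(-156, -1))), 130), Rational(1, 2)) = Pow(Add(Add(Mul(1497, Rational(1, 976)), Mul(-469, Rational(-1, 156))), 130), Rational(1, 2)) = Pow(Add(Add(Rational(1497, 976), Rational(469, 156)), 130), Rational(1, 2)) = Pow(Add(Rational(172819, 38064), 130), Rational(1, 2)) = Pow(Rational(5121139, 38064), Rational(1, 2)) = Mul(Rational(1, 9516), Pow(12183189681, Rational(1, 2)))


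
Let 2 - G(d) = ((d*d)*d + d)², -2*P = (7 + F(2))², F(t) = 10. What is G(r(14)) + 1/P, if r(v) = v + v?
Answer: -139621795024/289 ≈ -4.8312e+8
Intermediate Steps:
r(v) = 2*v
P = -289/2 (P = -(7 + 10)²/2 = -½*17² = -½*289 = -289/2 ≈ -144.50)
G(d) = 2 - (d + d³)² (G(d) = 2 - ((d*d)*d + d)² = 2 - (d²*d + d)² = 2 - (d³ + d)² = 2 - (d + d³)²)
G(r(14)) + 1/P = (2 - (2*14)²*(1 + (2*14)²)²) + 1/(-289/2) = (2 - 1*28²*(1 + 28²)²) - 2/289 = (2 - 1*784*(1 + 784)²) - 2/289 = (2 - 1*784*785²) - 2/289 = (2 - 1*784*616225) - 2/289 = (2 - 483120400) - 2/289 = -483120398 - 2/289 = -139621795024/289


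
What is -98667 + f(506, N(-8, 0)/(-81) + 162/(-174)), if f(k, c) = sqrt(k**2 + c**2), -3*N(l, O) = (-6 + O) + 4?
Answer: -98667 + sqrt(12714845082685)/7047 ≈ -98161.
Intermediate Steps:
N(l, O) = 2/3 - O/3 (N(l, O) = -((-6 + O) + 4)/3 = -(-2 + O)/3 = 2/3 - O/3)
f(k, c) = sqrt(c**2 + k**2)
-98667 + f(506, N(-8, 0)/(-81) + 162/(-174)) = -98667 + sqrt(((2/3 - 1/3*0)/(-81) + 162/(-174))**2 + 506**2) = -98667 + sqrt(((2/3 + 0)*(-1/81) + 162*(-1/174))**2 + 256036) = -98667 + sqrt(((2/3)*(-1/81) - 27/29)**2 + 256036) = -98667 + sqrt((-2/243 - 27/29)**2 + 256036) = -98667 + sqrt((-6619/7047)**2 + 256036) = -98667 + sqrt(43811161/49660209 + 256036) = -98667 + sqrt(12714845082685/49660209) = -98667 + sqrt(12714845082685)/7047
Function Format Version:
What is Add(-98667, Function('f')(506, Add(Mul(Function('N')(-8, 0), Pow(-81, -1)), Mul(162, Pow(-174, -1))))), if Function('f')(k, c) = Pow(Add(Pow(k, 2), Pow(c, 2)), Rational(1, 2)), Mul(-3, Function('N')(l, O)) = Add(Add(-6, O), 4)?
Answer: Add(-98667, Mul(Rational(1, 7047), Pow(12714845082685, Rational(1, 2)))) ≈ -98161.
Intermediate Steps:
Function('N')(l, O) = Add(Rational(2, 3), Mul(Rational(-1, 3), O)) (Function('N')(l, O) = Mul(Rational(-1, 3), Add(Add(-6, O), 4)) = Mul(Rational(-1, 3), Add(-2, O)) = Add(Rational(2, 3), Mul(Rational(-1, 3), O)))
Function('f')(k, c) = Pow(Add(Pow(c, 2), Pow(k, 2)), Rational(1, 2))
Add(-98667, Function('f')(506, Add(Mul(Function('N')(-8, 0), Pow(-81, -1)), Mul(162, Pow(-174, -1))))) = Add(-98667, Pow(Add(Pow(Add(Mul(Add(Rational(2, 3), Mul(Rational(-1, 3), 0)), Pow(-81, -1)), Mul(162, Pow(-174, -1))), 2), Pow(506, 2)), Rational(1, 2))) = Add(-98667, Pow(Add(Pow(Add(Mul(Add(Rational(2, 3), 0), Rational(-1, 81)), Mul(162, Rational(-1, 174))), 2), 256036), Rational(1, 2))) = Add(-98667, Pow(Add(Pow(Add(Mul(Rational(2, 3), Rational(-1, 81)), Rational(-27, 29)), 2), 256036), Rational(1, 2))) = Add(-98667, Pow(Add(Pow(Add(Rational(-2, 243), Rational(-27, 29)), 2), 256036), Rational(1, 2))) = Add(-98667, Pow(Add(Pow(Rational(-6619, 7047), 2), 256036), Rational(1, 2))) = Add(-98667, Pow(Add(Rational(43811161, 49660209), 256036), Rational(1, 2))) = Add(-98667, Pow(Rational(12714845082685, 49660209), Rational(1, 2))) = Add(-98667, Mul(Rational(1, 7047), Pow(12714845082685, Rational(1, 2))))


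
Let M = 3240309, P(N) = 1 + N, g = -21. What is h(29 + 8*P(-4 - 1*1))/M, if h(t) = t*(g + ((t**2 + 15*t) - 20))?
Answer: 77/1080103 ≈ 7.1289e-5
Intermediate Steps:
h(t) = t*(-41 + t**2 + 15*t) (h(t) = t*(-21 + ((t**2 + 15*t) - 20)) = t*(-21 + (-20 + t**2 + 15*t)) = t*(-41 + t**2 + 15*t))
h(29 + 8*P(-4 - 1*1))/M = ((29 + 8*(1 + (-4 - 1*1)))*(-41 + (29 + 8*(1 + (-4 - 1*1)))**2 + 15*(29 + 8*(1 + (-4 - 1*1)))))/3240309 = ((29 + 8*(1 + (-4 - 1)))*(-41 + (29 + 8*(1 + (-4 - 1)))**2 + 15*(29 + 8*(1 + (-4 - 1)))))*(1/3240309) = ((29 + 8*(1 - 5))*(-41 + (29 + 8*(1 - 5))**2 + 15*(29 + 8*(1 - 5))))*(1/3240309) = ((29 + 8*(-4))*(-41 + (29 + 8*(-4))**2 + 15*(29 + 8*(-4))))*(1/3240309) = ((29 - 32)*(-41 + (29 - 32)**2 + 15*(29 - 32)))*(1/3240309) = -3*(-41 + (-3)**2 + 15*(-3))*(1/3240309) = -3*(-41 + 9 - 45)*(1/3240309) = -3*(-77)*(1/3240309) = 231*(1/3240309) = 77/1080103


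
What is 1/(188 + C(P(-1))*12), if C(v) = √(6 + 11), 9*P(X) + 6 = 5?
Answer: 47/8224 - 3*√17/8224 ≈ 0.0042109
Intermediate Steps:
P(X) = -⅑ (P(X) = -⅔ + (⅑)*5 = -⅔ + 5/9 = -⅑)
C(v) = √17
1/(188 + C(P(-1))*12) = 1/(188 + √17*12) = 1/(188 + 12*√17)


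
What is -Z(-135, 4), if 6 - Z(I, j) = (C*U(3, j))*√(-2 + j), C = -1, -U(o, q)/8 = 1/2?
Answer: -6 + 4*√2 ≈ -0.34315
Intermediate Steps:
U(o, q) = -4 (U(o, q) = -8/2 = -8*½ = -4)
Z(I, j) = 6 - 4*√(-2 + j) (Z(I, j) = 6 - (-1*(-4))*√(-2 + j) = 6 - 4*√(-2 + j))
-Z(-135, 4) = -(6 - 4*√(-2 + 4)) = -(6 - 4*√2) = -6 + 4*√2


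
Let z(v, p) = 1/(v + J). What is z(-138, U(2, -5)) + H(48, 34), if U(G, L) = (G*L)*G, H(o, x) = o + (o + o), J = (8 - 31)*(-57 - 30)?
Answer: 268273/1863 ≈ 144.00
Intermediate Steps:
J = 2001 (J = -23*(-87) = 2001)
H(o, x) = 3*o (H(o, x) = o + 2*o = 3*o)
U(G, L) = L*G²
z(v, p) = 1/(2001 + v) (z(v, p) = 1/(v + 2001) = 1/(2001 + v))
z(-138, U(2, -5)) + H(48, 34) = 1/(2001 - 138) + 3*48 = 1/1863 + 144 = 268273/1863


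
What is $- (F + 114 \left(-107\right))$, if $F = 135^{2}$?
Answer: $-6027$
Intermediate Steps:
$F = 18225$
$- (F + 114 \left(-107\right)) = - (18225 + 114 \left(-107\right)) = - (18225 - 12198) = \left(-1\right) 6027 = -6027$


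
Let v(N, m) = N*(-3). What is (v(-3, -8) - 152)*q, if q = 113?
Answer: -16159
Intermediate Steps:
v(N, m) = -3*N
(v(-3, -8) - 152)*q = (-3*(-3) - 152)*113 = (9 - 152)*113 = -143*113 = -16159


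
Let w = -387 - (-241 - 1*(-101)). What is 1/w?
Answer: -1/247 ≈ -0.0040486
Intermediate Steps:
w = -247 (w = -387 - (-241 + 101) = -387 - 1*(-140) = -387 + 140 = -247)
1/w = 1/(-247) = -1/247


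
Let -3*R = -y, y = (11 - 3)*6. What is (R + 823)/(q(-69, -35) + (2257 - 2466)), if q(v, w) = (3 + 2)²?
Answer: -839/184 ≈ -4.5598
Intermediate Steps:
y = 48 (y = 8*6 = 48)
q(v, w) = 25 (q(v, w) = 5² = 25)
R = 16 (R = -(-1)*48/3 = -⅓*(-48) = 16)
(R + 823)/(q(-69, -35) + (2257 - 2466)) = (16 + 823)/(25 + (2257 - 2466)) = 839/(25 - 209) = 839/(-184) = 839*(-1/184) = -839/184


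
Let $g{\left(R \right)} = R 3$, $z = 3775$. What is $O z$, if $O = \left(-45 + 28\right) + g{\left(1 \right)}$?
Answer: $-52850$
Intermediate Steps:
$g{\left(R \right)} = 3 R$
$O = -14$ ($O = \left(-45 + 28\right) + 3 \cdot 1 = -17 + 3 = -14$)
$O z = \left(-14\right) 3775 = -52850$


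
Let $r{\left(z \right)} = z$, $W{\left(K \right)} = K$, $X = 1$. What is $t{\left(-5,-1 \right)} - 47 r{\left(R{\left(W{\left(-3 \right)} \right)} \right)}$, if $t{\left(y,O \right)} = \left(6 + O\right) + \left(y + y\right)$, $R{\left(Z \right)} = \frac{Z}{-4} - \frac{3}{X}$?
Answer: $\frac{403}{4} \approx 100.75$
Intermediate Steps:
$R{\left(Z \right)} = -3 - \frac{Z}{4}$ ($R{\left(Z \right)} = \frac{Z}{-4} - \frac{3}{1} = Z \left(- \frac{1}{4}\right) - 3 = - \frac{Z}{4} - 3 = -3 - \frac{Z}{4}$)
$t{\left(y,O \right)} = 6 + O + 2 y$ ($t{\left(y,O \right)} = \left(6 + O\right) + 2 y = 6 + O + 2 y$)
$t{\left(-5,-1 \right)} - 47 r{\left(R{\left(W{\left(-3 \right)} \right)} \right)} = \left(6 - 1 + 2 \left(-5\right)\right) - 47 \left(-3 - - \frac{3}{4}\right) = \left(6 - 1 - 10\right) - 47 \left(-3 + \frac{3}{4}\right) = -5 - - \frac{423}{4} = -5 + \frac{423}{4} = \frac{403}{4}$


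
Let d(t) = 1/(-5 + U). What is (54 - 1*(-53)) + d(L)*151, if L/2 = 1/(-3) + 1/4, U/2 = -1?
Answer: 598/7 ≈ 85.429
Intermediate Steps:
U = -2 (U = 2*(-1) = -2)
L = -1/6 (L = 2*(1/(-3) + 1/4) = 2*(1*(-1/3) + 1*(1/4)) = 2*(-1/3 + 1/4) = 2*(-1/12) = -1/6 ≈ -0.16667)
d(t) = -1/7 (d(t) = 1/(-5 - 2) = 1/(-7) = -1/7)
(54 - 1*(-53)) + d(L)*151 = (54 - 1*(-53)) - 1/7*151 = (54 + 53) - 151/7 = 107 - 151/7 = 598/7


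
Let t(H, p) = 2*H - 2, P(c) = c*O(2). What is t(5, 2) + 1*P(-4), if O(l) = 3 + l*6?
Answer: -52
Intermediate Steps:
O(l) = 3 + 6*l
P(c) = 15*c (P(c) = c*(3 + 6*2) = c*(3 + 12) = c*15 = 15*c)
t(H, p) = -2 + 2*H
t(5, 2) + 1*P(-4) = (-2 + 2*5) + 1*(15*(-4)) = (-2 + 10) + 1*(-60) = 8 - 60 = -52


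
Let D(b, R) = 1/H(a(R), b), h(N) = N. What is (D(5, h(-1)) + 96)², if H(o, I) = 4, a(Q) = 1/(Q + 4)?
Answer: 148225/16 ≈ 9264.1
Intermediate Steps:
a(Q) = 1/(4 + Q)
D(b, R) = ¼ (D(b, R) = 1/4 = ¼)
(D(5, h(-1)) + 96)² = (¼ + 96)² = (385/4)² = 148225/16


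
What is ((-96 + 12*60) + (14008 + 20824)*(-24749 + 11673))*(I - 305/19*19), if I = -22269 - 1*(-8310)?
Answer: 6496718640512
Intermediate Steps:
I = -13959 (I = -22269 + 8310 = -13959)
((-96 + 12*60) + (14008 + 20824)*(-24749 + 11673))*(I - 305/19*19) = ((-96 + 12*60) + (14008 + 20824)*(-24749 + 11673))*(-13959 - 305/19*19) = ((-96 + 720) + 34832*(-13076))*(-13959 - 305*1/19*19) = (624 - 455463232)*(-13959 - 305/19*19) = -455462608*(-13959 - 305) = -455462608*(-14264) = 6496718640512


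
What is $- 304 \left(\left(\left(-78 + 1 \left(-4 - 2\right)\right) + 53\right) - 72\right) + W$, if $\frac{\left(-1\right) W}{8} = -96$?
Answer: $32080$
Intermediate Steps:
$W = 768$ ($W = \left(-8\right) \left(-96\right) = 768$)
$- 304 \left(\left(\left(-78 + 1 \left(-4 - 2\right)\right) + 53\right) - 72\right) + W = - 304 \left(\left(\left(-78 + 1 \left(-4 - 2\right)\right) + 53\right) - 72\right) + 768 = - 304 \left(\left(\left(-78 + 1 \left(-6\right)\right) + 53\right) - 72\right) + 768 = - 304 \left(\left(\left(-78 - 6\right) + 53\right) - 72\right) + 768 = - 304 \left(\left(-84 + 53\right) - 72\right) + 768 = - 304 \left(-31 - 72\right) + 768 = \left(-304\right) \left(-103\right) + 768 = 31312 + 768 = 32080$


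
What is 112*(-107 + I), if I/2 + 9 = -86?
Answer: -33264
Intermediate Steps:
I = -190 (I = -18 + 2*(-86) = -18 - 172 = -190)
112*(-107 + I) = 112*(-107 - 190) = 112*(-297) = -33264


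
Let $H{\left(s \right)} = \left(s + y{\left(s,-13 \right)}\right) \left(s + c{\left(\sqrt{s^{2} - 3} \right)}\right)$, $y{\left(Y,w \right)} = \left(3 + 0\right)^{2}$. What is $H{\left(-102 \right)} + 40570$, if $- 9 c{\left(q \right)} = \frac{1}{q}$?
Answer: $50056 + \frac{31 \sqrt{10401}}{31203} \approx 50056.0$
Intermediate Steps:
$y{\left(Y,w \right)} = 9$ ($y{\left(Y,w \right)} = 3^{2} = 9$)
$c{\left(q \right)} = - \frac{1}{9 q}$
$H{\left(s \right)} = \left(9 + s\right) \left(s - \frac{1}{9 \sqrt{-3 + s^{2}}}\right)$ ($H{\left(s \right)} = \left(s + 9\right) \left(s - \frac{1}{9 \sqrt{s^{2} - 3}}\right) = \left(9 + s\right) \left(s - \frac{1}{9 \sqrt{-3 + s^{2}}}\right)$)
$H{\left(-102 \right)} + 40570 = \frac{-1 - - \frac{34}{3} - 102 \sqrt{-3 + \left(-102\right)^{2}} \left(9 - 102\right)}{\sqrt{-3 + \left(-102\right)^{2}}} + 40570 = \frac{-1 + \frac{34}{3} - 102 \sqrt{-3 + 10404} \left(-93\right)}{\sqrt{-3 + 10404}} + 40570 = \frac{-1 + \frac{34}{3} - 102 \sqrt{10401} \left(-93\right)}{\sqrt{10401}} + 40570 = \frac{\sqrt{10401}}{10401} \left(-1 + \frac{34}{3} + 9486 \sqrt{10401}\right) + 40570 = \frac{\sqrt{10401}}{10401} \left(\frac{31}{3} + 9486 \sqrt{10401}\right) + 40570 = \frac{\sqrt{10401} \left(\frac{31}{3} + 9486 \sqrt{10401}\right)}{10401} + 40570 = 40570 + \frac{\sqrt{10401} \left(\frac{31}{3} + 9486 \sqrt{10401}\right)}{10401}$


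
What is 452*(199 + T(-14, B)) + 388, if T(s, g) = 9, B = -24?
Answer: 94404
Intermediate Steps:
452*(199 + T(-14, B)) + 388 = 452*(199 + 9) + 388 = 452*208 + 388 = 94016 + 388 = 94404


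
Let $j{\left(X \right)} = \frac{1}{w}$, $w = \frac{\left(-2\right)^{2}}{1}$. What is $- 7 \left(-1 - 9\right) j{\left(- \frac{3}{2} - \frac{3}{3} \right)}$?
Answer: $\frac{35}{2} \approx 17.5$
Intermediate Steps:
$w = 4$ ($w = 4 \cdot 1 = 4$)
$j{\left(X \right)} = \frac{1}{4}$
$- 7 \left(-1 - 9\right) j{\left(- \frac{3}{2} - \frac{3}{3} \right)} = - 7 \left(-1 - 9\right) \frac{1}{4} = \left(-7\right) \left(-10\right) \frac{1}{4} = 70 \cdot \frac{1}{4} = \frac{35}{2}$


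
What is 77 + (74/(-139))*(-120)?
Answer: 19583/139 ≈ 140.88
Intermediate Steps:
77 + (74/(-139))*(-120) = 77 + (74*(-1/139))*(-120) = 77 - 74/139*(-120) = 77 + 8880/139 = 19583/139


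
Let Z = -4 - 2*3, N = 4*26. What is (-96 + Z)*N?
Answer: -11024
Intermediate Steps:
N = 104
Z = -10 (Z = -4 - 6 = -10)
(-96 + Z)*N = (-96 - 10)*104 = -106*104 = -11024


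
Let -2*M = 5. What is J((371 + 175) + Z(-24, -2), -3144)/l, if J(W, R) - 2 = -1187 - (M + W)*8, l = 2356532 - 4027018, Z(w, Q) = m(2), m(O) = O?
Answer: 5549/1670486 ≈ 0.0033218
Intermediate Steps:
M = -5/2 (M = -½*5 = -5/2 ≈ -2.5000)
Z(w, Q) = 2
l = -1670486
J(W, R) = -1165 - 8*W (J(W, R) = 2 + (-1187 - (-5/2 + W)*8) = 2 + (-1187 - (-20 + 8*W)) = 2 + (-1187 + (20 - 8*W)) = 2 + (-1167 - 8*W) = -1165 - 8*W)
J((371 + 175) + Z(-24, -2), -3144)/l = (-1165 - 8*((371 + 175) + 2))/(-1670486) = (-1165 - 8*(546 + 2))*(-1/1670486) = (-1165 - 8*548)*(-1/1670486) = (-1165 - 4384)*(-1/1670486) = -5549*(-1/1670486) = 5549/1670486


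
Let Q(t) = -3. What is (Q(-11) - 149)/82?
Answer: -76/41 ≈ -1.8537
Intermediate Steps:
(Q(-11) - 149)/82 = (-3 - 149)/82 = -152*1/82 = -76/41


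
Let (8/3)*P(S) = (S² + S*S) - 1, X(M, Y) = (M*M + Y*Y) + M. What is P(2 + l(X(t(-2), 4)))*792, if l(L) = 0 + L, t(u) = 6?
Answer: 2138103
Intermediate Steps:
X(M, Y) = M + M² + Y² (X(M, Y) = (M² + Y²) + M = M + M² + Y²)
l(L) = L
P(S) = -3/8 + 3*S²/4 (P(S) = 3*((S² + S*S) - 1)/8 = 3*((S² + S²) - 1)/8 = 3*(2*S² - 1)/8 = 3*(-1 + 2*S²)/8 = -3/8 + 3*S²/4)
P(2 + l(X(t(-2), 4)))*792 = (-3/8 + 3*(2 + (6 + 6² + 4²))²/4)*792 = (-3/8 + 3*(2 + (6 + 36 + 16))²/4)*792 = (-3/8 + 3*(2 + 58)²/4)*792 = (-3/8 + (¾)*60²)*792 = (-3/8 + (¾)*3600)*792 = (-3/8 + 2700)*792 = (21597/8)*792 = 2138103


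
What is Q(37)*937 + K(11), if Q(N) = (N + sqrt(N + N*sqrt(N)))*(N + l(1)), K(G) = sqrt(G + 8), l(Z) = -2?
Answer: 1213415 + sqrt(19) + 32795*sqrt(37 + 37*sqrt(37)) ≈ 1.7443e+6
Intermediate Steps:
K(G) = sqrt(8 + G)
Q(N) = (-2 + N)*(N + sqrt(N + N**(3/2))) (Q(N) = (N + sqrt(N + N*sqrt(N)))*(N - 2) = (N + sqrt(N + N**(3/2)))*(-2 + N) = (-2 + N)*(N + sqrt(N + N**(3/2))))
Q(37)*937 + K(11) = (37**2 - 2*37 - 2*sqrt(37 + 37**(3/2)) + 37*sqrt(37 + 37**(3/2)))*937 + sqrt(8 + 11) = (1369 - 74 - 2*sqrt(37 + 37*sqrt(37)) + 37*sqrt(37 + 37*sqrt(37)))*937 + sqrt(19) = (1295 + 35*sqrt(37 + 37*sqrt(37)))*937 + sqrt(19) = (1213415 + 32795*sqrt(37 + 37*sqrt(37))) + sqrt(19) = 1213415 + sqrt(19) + 32795*sqrt(37 + 37*sqrt(37))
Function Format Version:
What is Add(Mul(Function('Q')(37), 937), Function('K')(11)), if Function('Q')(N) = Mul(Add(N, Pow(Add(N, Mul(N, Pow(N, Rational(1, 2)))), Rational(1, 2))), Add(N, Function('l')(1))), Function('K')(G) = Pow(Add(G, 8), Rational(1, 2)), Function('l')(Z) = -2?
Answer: Add(1213415, Pow(19, Rational(1, 2)), Mul(32795, Pow(Add(37, Mul(37, Pow(37, Rational(1, 2)))), Rational(1, 2)))) ≈ 1.7443e+6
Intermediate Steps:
Function('K')(G) = Pow(Add(8, G), Rational(1, 2))
Function('Q')(N) = Mul(Add(-2, N), Add(N, Pow(Add(N, Pow(N, Rational(3, 2))), Rational(1, 2)))) (Function('Q')(N) = Mul(Add(N, Pow(Add(N, Mul(N, Pow(N, Rational(1, 2)))), Rational(1, 2))), Add(N, -2)) = Mul(Add(N, Pow(Add(N, Pow(N, Rational(3, 2))), Rational(1, 2))), Add(-2, N)) = Mul(Add(-2, N), Add(N, Pow(Add(N, Pow(N, Rational(3, 2))), Rational(1, 2)))))
Add(Mul(Function('Q')(37), 937), Function('K')(11)) = Add(Mul(Add(Pow(37, 2), Mul(-2, 37), Mul(-2, Pow(Add(37, Pow(37, Rational(3, 2))), Rational(1, 2))), Mul(37, Pow(Add(37, Pow(37, Rational(3, 2))), Rational(1, 2)))), 937), Pow(Add(8, 11), Rational(1, 2))) = Add(Mul(Add(1369, -74, Mul(-2, Pow(Add(37, Mul(37, Pow(37, Rational(1, 2)))), Rational(1, 2))), Mul(37, Pow(Add(37, Mul(37, Pow(37, Rational(1, 2)))), Rational(1, 2)))), 937), Pow(19, Rational(1, 2))) = Add(Mul(Add(1295, Mul(35, Pow(Add(37, Mul(37, Pow(37, Rational(1, 2)))), Rational(1, 2)))), 937), Pow(19, Rational(1, 2))) = Add(Add(1213415, Mul(32795, Pow(Add(37, Mul(37, Pow(37, Rational(1, 2)))), Rational(1, 2)))), Pow(19, Rational(1, 2))) = Add(1213415, Pow(19, Rational(1, 2)), Mul(32795, Pow(Add(37, Mul(37, Pow(37, Rational(1, 2)))), Rational(1, 2))))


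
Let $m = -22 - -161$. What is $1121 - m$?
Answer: $982$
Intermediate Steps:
$m = 139$ ($m = -22 + 161 = 139$)
$1121 - m = 1121 - 139 = 982$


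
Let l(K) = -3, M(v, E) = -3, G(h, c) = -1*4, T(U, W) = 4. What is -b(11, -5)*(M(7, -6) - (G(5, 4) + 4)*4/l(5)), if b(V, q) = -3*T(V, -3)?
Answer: -36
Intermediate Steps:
G(h, c) = -4
b(V, q) = -12 (b(V, q) = -3*4 = -12)
-b(11, -5)*(M(7, -6) - (G(5, 4) + 4)*4/l(5)) = -(-12)*(-3 - (-4 + 4)*4/(-3)) = -(-12)*(-3 - 0*4*(-1/3)) = -(-12)*(-3 - 0*(-4)/3) = -(-12)*(-3 - 1*0) = -(-12)*(-3 + 0) = -(-12)*(-3) = -1*36 = -36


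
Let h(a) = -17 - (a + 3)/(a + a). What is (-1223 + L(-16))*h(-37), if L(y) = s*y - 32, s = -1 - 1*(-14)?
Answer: 945098/37 ≈ 25543.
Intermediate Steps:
s = 13 (s = -1 + 14 = 13)
h(a) = -17 - (3 + a)/(2*a)
L(y) = -32 + 13*y (L(y) = 13*y - 32 = -32 + 13*y)
(-1223 + L(-16))*h(-37) = (-1223 + (-32 + 13*(-16)))*((1/2)*(-3 - 35*(-37))/(-37)) = (-1223 + (-32 - 208))*((1/2)*(-1/37)*(-3 + 1295)) = (-1223 - 240)*((1/2)*(-1/37)*1292) = -1463*(-646/37) = 945098/37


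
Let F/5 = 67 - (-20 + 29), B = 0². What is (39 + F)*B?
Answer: 0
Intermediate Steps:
B = 0
F = 290 (F = 5*(67 - (-20 + 29)) = 5*(67 - 1*9) = 5*(67 - 9) = 5*58 = 290)
(39 + F)*B = (39 + 290)*0 = 329*0 = 0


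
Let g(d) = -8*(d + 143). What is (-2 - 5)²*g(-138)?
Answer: -1960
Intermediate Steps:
g(d) = -1144 - 8*d (g(d) = -8*(143 + d) = -1144 - 8*d)
(-2 - 5)²*g(-138) = (-2 - 5)²*(-1144 - 8*(-138)) = (-7)²*(-1144 + 1104) = 49*(-40) = -1960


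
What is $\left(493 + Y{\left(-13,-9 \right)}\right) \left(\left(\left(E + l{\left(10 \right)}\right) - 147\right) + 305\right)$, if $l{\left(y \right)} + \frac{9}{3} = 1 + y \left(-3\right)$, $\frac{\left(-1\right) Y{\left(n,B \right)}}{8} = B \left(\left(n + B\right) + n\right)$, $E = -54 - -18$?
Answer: $-182430$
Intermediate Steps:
$E = -36$ ($E = -54 + 18 = -36$)
$Y{\left(n,B \right)} = - 8 B \left(B + 2 n\right)$ ($Y{\left(n,B \right)} = - 8 B \left(\left(n + B\right) + n\right) = - 8 B \left(\left(B + n\right) + n\right) = - 8 B \left(B + 2 n\right)$)
$l{\left(y \right)} = -2 - 3 y$ ($l{\left(y \right)} = -3 + \left(1 + y \left(-3\right)\right) = -3 - \left(-1 + 3 y\right) = -2 - 3 y$)
$\left(493 + Y{\left(-13,-9 \right)}\right) \left(\left(\left(E + l{\left(10 \right)}\right) - 147\right) + 305\right) = \left(493 - - 72 \left(-9 + 2 \left(-13\right)\right)\right) \left(\left(\left(-36 - 32\right) - 147\right) + 305\right) = \left(493 - - 72 \left(-9 - 26\right)\right) \left(\left(\left(-36 - 32\right) - 147\right) + 305\right) = \left(493 - \left(-72\right) \left(-35\right)\right) \left(\left(\left(-36 - 32\right) - 147\right) + 305\right) = \left(493 - 2520\right) \left(\left(-68 - 147\right) + 305\right) = - 2027 \left(-215 + 305\right) = \left(-2027\right) 90 = -182430$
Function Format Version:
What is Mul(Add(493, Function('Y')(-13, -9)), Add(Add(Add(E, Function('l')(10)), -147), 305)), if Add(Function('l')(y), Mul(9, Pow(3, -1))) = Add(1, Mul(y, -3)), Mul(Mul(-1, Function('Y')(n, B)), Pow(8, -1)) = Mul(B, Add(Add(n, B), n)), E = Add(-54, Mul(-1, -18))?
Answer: -182430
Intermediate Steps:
E = -36 (E = Add(-54, 18) = -36)
Function('Y')(n, B) = Mul(-8, B, Add(B, Mul(2, n))) (Function('Y')(n, B) = Mul(-8, Mul(B, Add(Add(n, B), n))) = Mul(-8, Mul(B, Add(Add(B, n), n))) = Mul(-8, Mul(B, Add(B, Mul(2, n)))) = Mul(-8, B, Add(B, Mul(2, n))))
Function('l')(y) = Add(-2, Mul(-3, y)) (Function('l')(y) = Add(-3, Add(1, Mul(y, -3))) = Add(-3, Add(1, Mul(-3, y))) = Add(-2, Mul(-3, y)))
Mul(Add(493, Function('Y')(-13, -9)), Add(Add(Add(E, Function('l')(10)), -147), 305)) = Mul(Add(493, Mul(-8, -9, Add(-9, Mul(2, -13)))), Add(Add(Add(-36, Add(-2, Mul(-3, 10))), -147), 305)) = Mul(Add(493, Mul(-8, -9, Add(-9, -26))), Add(Add(Add(-36, Add(-2, -30)), -147), 305)) = Mul(Add(493, Mul(-8, -9, -35)), Add(Add(Add(-36, -32), -147), 305)) = Mul(Add(493, -2520), Add(Add(-68, -147), 305)) = Mul(-2027, Add(-215, 305)) = Mul(-2027, 90) = -182430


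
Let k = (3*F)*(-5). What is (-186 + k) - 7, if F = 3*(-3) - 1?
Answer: -43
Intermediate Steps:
F = -10 (F = -9 - 1 = -10)
k = 150 (k = (3*(-10))*(-5) = -30*(-5) = 150)
(-186 + k) - 7 = (-186 + 150) - 7 = -36 - 7 = -43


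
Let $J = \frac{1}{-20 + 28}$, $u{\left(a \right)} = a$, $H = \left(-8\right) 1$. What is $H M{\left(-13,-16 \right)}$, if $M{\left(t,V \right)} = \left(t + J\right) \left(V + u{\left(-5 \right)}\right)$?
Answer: $-2163$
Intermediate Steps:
$H = -8$
$J = \frac{1}{8} \approx 0.125$
$M{\left(t,V \right)} = \left(-5 + V\right) \left(\frac{1}{8} + t\right)$ ($M{\left(t,V \right)} = \left(t + \frac{1}{8}\right) \left(V - 5\right) = \left(\frac{1}{8} + t\right) \left(-5 + V\right) = \left(-5 + V\right) \left(\frac{1}{8} + t\right)$)
$H M{\left(-13,-16 \right)} = - 8 \left(- \frac{5}{8} - -65 + \frac{1}{8} \left(-16\right) - -208\right) = - 8 \left(- \frac{5}{8} + 65 - 2 + 208\right) = \left(-8\right) \frac{2163}{8} = -2163$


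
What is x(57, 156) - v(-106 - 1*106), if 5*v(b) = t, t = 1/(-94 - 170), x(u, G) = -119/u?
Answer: -17447/8360 ≈ -2.0870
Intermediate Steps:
t = -1/264 (t = 1/(-264) = -1/264 ≈ -0.0037879)
v(b) = -1/1320 (v(b) = (⅕)*(-1/264) = -1/1320)
x(57, 156) - v(-106 - 1*106) = -119/57 - 1*(-1/1320) = -119*1/57 + 1/1320 = -119/57 + 1/1320 = -17447/8360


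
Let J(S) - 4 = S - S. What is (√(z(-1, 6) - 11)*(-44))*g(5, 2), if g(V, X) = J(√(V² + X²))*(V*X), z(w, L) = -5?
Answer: -7040*I ≈ -7040.0*I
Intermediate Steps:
J(S) = 4 (J(S) = 4 + (S - S) = 4 + 0 = 4)
g(V, X) = 4*V*X (g(V, X) = 4*(V*X) = 4*V*X)
(√(z(-1, 6) - 11)*(-44))*g(5, 2) = (√(-5 - 11)*(-44))*(4*5*2) = (√(-16)*(-44))*40 = ((4*I)*(-44))*40 = -176*I*40 = -7040*I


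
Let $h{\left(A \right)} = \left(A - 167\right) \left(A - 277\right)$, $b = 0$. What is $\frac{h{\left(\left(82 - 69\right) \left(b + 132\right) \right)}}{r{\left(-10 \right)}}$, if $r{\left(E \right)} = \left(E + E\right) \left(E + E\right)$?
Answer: $\frac{2229011}{400} \approx 5572.5$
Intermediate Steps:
$r{\left(E \right)} = 4 E^{2}$ ($r{\left(E \right)} = 2 E 2 E = 4 E^{2}$)
$h{\left(A \right)} = \left(-277 + A\right) \left(-167 + A\right)$ ($h{\left(A \right)} = \left(-167 + A\right) \left(-277 + A\right) = \left(-277 + A\right) \left(-167 + A\right)$)
$\frac{h{\left(\left(82 - 69\right) \left(b + 132\right) \right)}}{r{\left(-10 \right)}} = \frac{46259 + \left(\left(82 - 69\right) \left(0 + 132\right)\right)^{2} - 444 \left(82 - 69\right) \left(0 + 132\right)}{4 \left(-10\right)^{2}} = \frac{46259 + \left(13 \cdot 132\right)^{2} - 444 \cdot 13 \cdot 132}{4 \cdot 100} = \frac{46259 + 1716^{2} - 761904}{400} = \left(46259 + 2944656 - 761904\right) \frac{1}{400} = 2229011 \cdot \frac{1}{400} = \frac{2229011}{400}$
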